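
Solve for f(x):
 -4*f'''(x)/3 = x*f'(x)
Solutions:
 f(x) = C1 + Integral(C2*airyai(-6^(1/3)*x/2) + C3*airybi(-6^(1/3)*x/2), x)


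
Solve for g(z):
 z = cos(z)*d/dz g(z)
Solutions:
 g(z) = C1 + Integral(z/cos(z), z)


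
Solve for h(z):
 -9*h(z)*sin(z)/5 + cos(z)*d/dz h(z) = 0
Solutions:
 h(z) = C1/cos(z)^(9/5)


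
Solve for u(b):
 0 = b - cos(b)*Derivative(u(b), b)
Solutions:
 u(b) = C1 + Integral(b/cos(b), b)


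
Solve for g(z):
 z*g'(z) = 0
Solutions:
 g(z) = C1


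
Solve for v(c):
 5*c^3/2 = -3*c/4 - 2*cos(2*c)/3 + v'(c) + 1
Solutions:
 v(c) = C1 + 5*c^4/8 + 3*c^2/8 - c + sin(2*c)/3


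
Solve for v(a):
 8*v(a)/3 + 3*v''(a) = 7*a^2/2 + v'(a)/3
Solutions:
 v(a) = 21*a^2/16 + 21*a/64 + (C1*sin(sqrt(287)*a/18) + C2*cos(sqrt(287)*a/18))*exp(a/18) - 1491/512


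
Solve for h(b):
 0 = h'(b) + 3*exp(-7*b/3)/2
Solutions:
 h(b) = C1 + 9*exp(-7*b/3)/14


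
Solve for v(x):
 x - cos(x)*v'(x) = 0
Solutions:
 v(x) = C1 + Integral(x/cos(x), x)


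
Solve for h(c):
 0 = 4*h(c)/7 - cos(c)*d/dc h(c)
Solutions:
 h(c) = C1*(sin(c) + 1)^(2/7)/(sin(c) - 1)^(2/7)


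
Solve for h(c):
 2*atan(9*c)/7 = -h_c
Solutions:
 h(c) = C1 - 2*c*atan(9*c)/7 + log(81*c^2 + 1)/63


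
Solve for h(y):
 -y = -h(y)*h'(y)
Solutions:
 h(y) = -sqrt(C1 + y^2)
 h(y) = sqrt(C1 + y^2)


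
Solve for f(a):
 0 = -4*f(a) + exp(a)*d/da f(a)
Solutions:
 f(a) = C1*exp(-4*exp(-a))


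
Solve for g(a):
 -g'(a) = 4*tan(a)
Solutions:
 g(a) = C1 + 4*log(cos(a))


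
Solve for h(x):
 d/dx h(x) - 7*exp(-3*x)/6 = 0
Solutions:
 h(x) = C1 - 7*exp(-3*x)/18


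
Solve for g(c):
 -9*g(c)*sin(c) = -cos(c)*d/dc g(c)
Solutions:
 g(c) = C1/cos(c)^9


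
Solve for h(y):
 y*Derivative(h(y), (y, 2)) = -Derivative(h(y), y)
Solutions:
 h(y) = C1 + C2*log(y)


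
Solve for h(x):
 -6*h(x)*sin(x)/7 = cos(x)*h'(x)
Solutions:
 h(x) = C1*cos(x)^(6/7)


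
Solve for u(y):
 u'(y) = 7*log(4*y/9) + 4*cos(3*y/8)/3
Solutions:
 u(y) = C1 + 7*y*log(y) - 14*y*log(3) - 7*y + 14*y*log(2) + 32*sin(3*y/8)/9


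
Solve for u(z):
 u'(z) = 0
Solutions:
 u(z) = C1


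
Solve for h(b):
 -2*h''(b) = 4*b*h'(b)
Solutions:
 h(b) = C1 + C2*erf(b)


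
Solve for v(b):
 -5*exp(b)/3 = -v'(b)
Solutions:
 v(b) = C1 + 5*exp(b)/3


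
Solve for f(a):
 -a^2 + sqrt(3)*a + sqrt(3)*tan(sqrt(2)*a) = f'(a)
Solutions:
 f(a) = C1 - a^3/3 + sqrt(3)*a^2/2 - sqrt(6)*log(cos(sqrt(2)*a))/2


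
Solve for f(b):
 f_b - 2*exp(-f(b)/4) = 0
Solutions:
 f(b) = 4*log(C1 + b/2)


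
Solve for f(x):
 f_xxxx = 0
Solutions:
 f(x) = C1 + C2*x + C3*x^2 + C4*x^3


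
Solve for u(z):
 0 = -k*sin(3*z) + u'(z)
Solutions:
 u(z) = C1 - k*cos(3*z)/3


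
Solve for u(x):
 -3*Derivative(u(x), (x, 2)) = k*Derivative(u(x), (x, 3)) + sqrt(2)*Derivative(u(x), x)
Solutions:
 u(x) = C1 + C2*exp(x*(sqrt(-4*sqrt(2)*k + 9) - 3)/(2*k)) + C3*exp(-x*(sqrt(-4*sqrt(2)*k + 9) + 3)/(2*k))


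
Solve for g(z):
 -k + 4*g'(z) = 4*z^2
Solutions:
 g(z) = C1 + k*z/4 + z^3/3


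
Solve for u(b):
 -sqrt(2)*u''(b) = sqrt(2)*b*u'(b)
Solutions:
 u(b) = C1 + C2*erf(sqrt(2)*b/2)


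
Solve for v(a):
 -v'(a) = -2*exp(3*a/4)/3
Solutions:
 v(a) = C1 + 8*exp(3*a/4)/9


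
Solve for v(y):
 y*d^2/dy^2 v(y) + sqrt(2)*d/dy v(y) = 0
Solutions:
 v(y) = C1 + C2*y^(1 - sqrt(2))


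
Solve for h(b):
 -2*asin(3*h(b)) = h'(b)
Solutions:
 Integral(1/asin(3*_y), (_y, h(b))) = C1 - 2*b


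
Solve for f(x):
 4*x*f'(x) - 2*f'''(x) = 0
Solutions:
 f(x) = C1 + Integral(C2*airyai(2^(1/3)*x) + C3*airybi(2^(1/3)*x), x)


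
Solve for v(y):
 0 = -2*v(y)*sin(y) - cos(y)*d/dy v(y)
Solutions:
 v(y) = C1*cos(y)^2


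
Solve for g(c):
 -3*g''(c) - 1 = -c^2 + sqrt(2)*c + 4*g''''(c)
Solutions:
 g(c) = C1 + C2*c + C3*sin(sqrt(3)*c/2) + C4*cos(sqrt(3)*c/2) + c^4/36 - sqrt(2)*c^3/18 - 11*c^2/18


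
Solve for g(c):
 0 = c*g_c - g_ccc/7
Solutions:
 g(c) = C1 + Integral(C2*airyai(7^(1/3)*c) + C3*airybi(7^(1/3)*c), c)


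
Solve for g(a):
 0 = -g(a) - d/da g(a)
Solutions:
 g(a) = C1*exp(-a)


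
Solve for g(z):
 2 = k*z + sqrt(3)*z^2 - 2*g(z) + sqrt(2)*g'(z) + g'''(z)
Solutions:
 g(z) = C1*exp(z*(-3*(1 + sqrt(2*sqrt(2)/27 + 1))^(1/3) + sqrt(2)/(1 + sqrt(2*sqrt(2)/27 + 1))^(1/3))/6)*sin(z*(sqrt(6)/(1 + sqrt(2*sqrt(2)/27 + 1))^(1/3) + 3*sqrt(3)*(1 + sqrt(2*sqrt(2)/27 + 1))^(1/3))/6) + C2*exp(z*(-3*(1 + sqrt(2*sqrt(2)/27 + 1))^(1/3) + sqrt(2)/(1 + sqrt(2*sqrt(2)/27 + 1))^(1/3))/6)*cos(z*(sqrt(6)/(1 + sqrt(2*sqrt(2)/27 + 1))^(1/3) + 3*sqrt(3)*(1 + sqrt(2*sqrt(2)/27 + 1))^(1/3))/6) + C3*exp(z*(-sqrt(2)/(3*(1 + sqrt(2*sqrt(2)/27 + 1))^(1/3)) + (1 + sqrt(2*sqrt(2)/27 + 1))^(1/3))) + k*z/2 + sqrt(2)*k/4 + sqrt(3)*z^2/2 + sqrt(6)*z/2 - 1 + sqrt(3)/2


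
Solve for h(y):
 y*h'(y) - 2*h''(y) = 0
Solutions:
 h(y) = C1 + C2*erfi(y/2)


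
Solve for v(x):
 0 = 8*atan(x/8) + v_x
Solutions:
 v(x) = C1 - 8*x*atan(x/8) + 32*log(x^2 + 64)


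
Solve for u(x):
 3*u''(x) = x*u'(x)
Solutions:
 u(x) = C1 + C2*erfi(sqrt(6)*x/6)


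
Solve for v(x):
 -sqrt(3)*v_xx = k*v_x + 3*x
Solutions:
 v(x) = C1 + C2*exp(-sqrt(3)*k*x/3) - 3*x^2/(2*k) + 3*sqrt(3)*x/k^2


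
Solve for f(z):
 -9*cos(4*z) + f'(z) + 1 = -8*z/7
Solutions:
 f(z) = C1 - 4*z^2/7 - z + 9*sin(4*z)/4


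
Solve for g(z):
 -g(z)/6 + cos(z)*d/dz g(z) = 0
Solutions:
 g(z) = C1*(sin(z) + 1)^(1/12)/(sin(z) - 1)^(1/12)


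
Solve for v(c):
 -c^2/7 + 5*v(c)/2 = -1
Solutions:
 v(c) = 2*c^2/35 - 2/5


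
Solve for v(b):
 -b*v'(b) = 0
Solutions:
 v(b) = C1


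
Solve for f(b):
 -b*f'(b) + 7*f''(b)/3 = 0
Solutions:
 f(b) = C1 + C2*erfi(sqrt(42)*b/14)


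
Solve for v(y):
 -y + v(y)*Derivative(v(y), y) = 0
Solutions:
 v(y) = -sqrt(C1 + y^2)
 v(y) = sqrt(C1 + y^2)


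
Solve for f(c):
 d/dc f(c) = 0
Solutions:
 f(c) = C1


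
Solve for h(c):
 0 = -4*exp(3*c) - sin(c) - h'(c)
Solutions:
 h(c) = C1 - 4*exp(3*c)/3 + cos(c)


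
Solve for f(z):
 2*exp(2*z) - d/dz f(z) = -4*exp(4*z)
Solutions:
 f(z) = C1 + exp(4*z) + exp(2*z)


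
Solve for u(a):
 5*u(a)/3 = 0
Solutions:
 u(a) = 0


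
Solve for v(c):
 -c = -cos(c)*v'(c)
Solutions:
 v(c) = C1 + Integral(c/cos(c), c)


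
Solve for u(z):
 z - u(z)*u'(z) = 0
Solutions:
 u(z) = -sqrt(C1 + z^2)
 u(z) = sqrt(C1 + z^2)


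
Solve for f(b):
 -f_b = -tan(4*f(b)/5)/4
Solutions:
 f(b) = -5*asin(C1*exp(b/5))/4 + 5*pi/4
 f(b) = 5*asin(C1*exp(b/5))/4


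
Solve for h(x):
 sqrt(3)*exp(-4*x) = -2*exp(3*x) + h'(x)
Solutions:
 h(x) = C1 + 2*exp(3*x)/3 - sqrt(3)*exp(-4*x)/4


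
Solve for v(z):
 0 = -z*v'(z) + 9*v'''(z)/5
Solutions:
 v(z) = C1 + Integral(C2*airyai(15^(1/3)*z/3) + C3*airybi(15^(1/3)*z/3), z)


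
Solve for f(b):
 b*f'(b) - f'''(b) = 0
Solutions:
 f(b) = C1 + Integral(C2*airyai(b) + C3*airybi(b), b)


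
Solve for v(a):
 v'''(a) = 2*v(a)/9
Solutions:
 v(a) = C3*exp(6^(1/3)*a/3) + (C1*sin(2^(1/3)*3^(5/6)*a/6) + C2*cos(2^(1/3)*3^(5/6)*a/6))*exp(-6^(1/3)*a/6)


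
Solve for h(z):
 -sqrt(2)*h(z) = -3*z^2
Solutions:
 h(z) = 3*sqrt(2)*z^2/2


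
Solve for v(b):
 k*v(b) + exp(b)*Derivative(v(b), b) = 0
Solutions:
 v(b) = C1*exp(k*exp(-b))


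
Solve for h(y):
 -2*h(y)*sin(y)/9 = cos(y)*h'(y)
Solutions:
 h(y) = C1*cos(y)^(2/9)


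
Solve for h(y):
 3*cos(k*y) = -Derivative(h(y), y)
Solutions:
 h(y) = C1 - 3*sin(k*y)/k


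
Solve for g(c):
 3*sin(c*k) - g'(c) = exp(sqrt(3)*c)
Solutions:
 g(c) = C1 - sqrt(3)*exp(sqrt(3)*c)/3 - 3*cos(c*k)/k


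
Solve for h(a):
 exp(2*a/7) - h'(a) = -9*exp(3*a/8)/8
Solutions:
 h(a) = C1 + 3*exp(3*a/8) + 7*exp(2*a/7)/2


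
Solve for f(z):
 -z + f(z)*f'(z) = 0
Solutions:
 f(z) = -sqrt(C1 + z^2)
 f(z) = sqrt(C1 + z^2)


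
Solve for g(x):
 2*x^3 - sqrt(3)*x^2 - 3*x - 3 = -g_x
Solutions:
 g(x) = C1 - x^4/2 + sqrt(3)*x^3/3 + 3*x^2/2 + 3*x


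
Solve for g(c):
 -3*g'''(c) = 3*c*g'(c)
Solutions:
 g(c) = C1 + Integral(C2*airyai(-c) + C3*airybi(-c), c)


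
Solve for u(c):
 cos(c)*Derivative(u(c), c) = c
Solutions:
 u(c) = C1 + Integral(c/cos(c), c)


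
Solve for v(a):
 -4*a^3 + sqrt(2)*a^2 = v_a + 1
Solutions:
 v(a) = C1 - a^4 + sqrt(2)*a^3/3 - a


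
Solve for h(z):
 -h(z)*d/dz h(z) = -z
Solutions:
 h(z) = -sqrt(C1 + z^2)
 h(z) = sqrt(C1 + z^2)


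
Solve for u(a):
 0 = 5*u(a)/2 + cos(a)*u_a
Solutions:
 u(a) = C1*(sin(a) - 1)^(5/4)/(sin(a) + 1)^(5/4)


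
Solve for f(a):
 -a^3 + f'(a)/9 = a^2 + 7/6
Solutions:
 f(a) = C1 + 9*a^4/4 + 3*a^3 + 21*a/2


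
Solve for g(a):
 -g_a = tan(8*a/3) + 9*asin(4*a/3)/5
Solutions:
 g(a) = C1 - 9*a*asin(4*a/3)/5 - 9*sqrt(9 - 16*a^2)/20 + 3*log(cos(8*a/3))/8


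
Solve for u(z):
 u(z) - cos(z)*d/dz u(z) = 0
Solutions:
 u(z) = C1*sqrt(sin(z) + 1)/sqrt(sin(z) - 1)


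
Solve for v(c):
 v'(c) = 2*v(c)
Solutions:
 v(c) = C1*exp(2*c)


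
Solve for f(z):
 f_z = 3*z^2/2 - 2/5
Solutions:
 f(z) = C1 + z^3/2 - 2*z/5


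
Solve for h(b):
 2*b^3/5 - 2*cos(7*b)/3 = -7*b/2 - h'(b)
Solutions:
 h(b) = C1 - b^4/10 - 7*b^2/4 + 2*sin(7*b)/21


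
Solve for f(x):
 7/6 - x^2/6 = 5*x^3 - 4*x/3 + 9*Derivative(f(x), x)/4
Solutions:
 f(x) = C1 - 5*x^4/9 - 2*x^3/81 + 8*x^2/27 + 14*x/27


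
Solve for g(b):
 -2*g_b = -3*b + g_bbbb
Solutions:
 g(b) = C1 + C4*exp(-2^(1/3)*b) + 3*b^2/4 + (C2*sin(2^(1/3)*sqrt(3)*b/2) + C3*cos(2^(1/3)*sqrt(3)*b/2))*exp(2^(1/3)*b/2)


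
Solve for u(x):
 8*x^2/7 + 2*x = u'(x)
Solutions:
 u(x) = C1 + 8*x^3/21 + x^2


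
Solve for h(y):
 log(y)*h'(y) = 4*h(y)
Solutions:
 h(y) = C1*exp(4*li(y))


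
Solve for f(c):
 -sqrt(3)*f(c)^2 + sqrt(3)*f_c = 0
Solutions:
 f(c) = -1/(C1 + c)


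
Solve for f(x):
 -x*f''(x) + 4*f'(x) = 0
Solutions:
 f(x) = C1 + C2*x^5


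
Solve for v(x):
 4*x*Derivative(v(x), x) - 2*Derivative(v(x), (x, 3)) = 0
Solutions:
 v(x) = C1 + Integral(C2*airyai(2^(1/3)*x) + C3*airybi(2^(1/3)*x), x)


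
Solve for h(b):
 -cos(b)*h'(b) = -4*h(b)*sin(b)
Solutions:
 h(b) = C1/cos(b)^4


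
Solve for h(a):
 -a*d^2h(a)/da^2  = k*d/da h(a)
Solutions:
 h(a) = C1 + a^(1 - re(k))*(C2*sin(log(a)*Abs(im(k))) + C3*cos(log(a)*im(k)))


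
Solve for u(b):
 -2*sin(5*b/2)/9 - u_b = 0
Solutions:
 u(b) = C1 + 4*cos(5*b/2)/45


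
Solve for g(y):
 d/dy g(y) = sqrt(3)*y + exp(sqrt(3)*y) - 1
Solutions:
 g(y) = C1 + sqrt(3)*y^2/2 - y + sqrt(3)*exp(sqrt(3)*y)/3


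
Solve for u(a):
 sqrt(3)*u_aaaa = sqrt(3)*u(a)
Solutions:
 u(a) = C1*exp(-a) + C2*exp(a) + C3*sin(a) + C4*cos(a)


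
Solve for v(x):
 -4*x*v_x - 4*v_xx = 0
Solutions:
 v(x) = C1 + C2*erf(sqrt(2)*x/2)


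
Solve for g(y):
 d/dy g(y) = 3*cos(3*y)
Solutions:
 g(y) = C1 + sin(3*y)


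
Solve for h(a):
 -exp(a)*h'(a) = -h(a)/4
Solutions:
 h(a) = C1*exp(-exp(-a)/4)


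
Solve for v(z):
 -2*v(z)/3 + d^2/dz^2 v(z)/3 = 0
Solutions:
 v(z) = C1*exp(-sqrt(2)*z) + C2*exp(sqrt(2)*z)


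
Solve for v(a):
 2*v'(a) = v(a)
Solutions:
 v(a) = C1*exp(a/2)


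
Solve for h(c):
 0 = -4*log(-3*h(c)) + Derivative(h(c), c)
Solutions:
 -Integral(1/(log(-_y) + log(3)), (_y, h(c)))/4 = C1 - c


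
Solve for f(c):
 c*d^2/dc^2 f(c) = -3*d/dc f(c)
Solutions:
 f(c) = C1 + C2/c^2


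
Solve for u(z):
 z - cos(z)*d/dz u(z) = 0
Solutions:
 u(z) = C1 + Integral(z/cos(z), z)


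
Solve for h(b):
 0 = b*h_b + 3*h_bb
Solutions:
 h(b) = C1 + C2*erf(sqrt(6)*b/6)


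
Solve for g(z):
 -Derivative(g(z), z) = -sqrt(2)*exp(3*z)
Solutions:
 g(z) = C1 + sqrt(2)*exp(3*z)/3


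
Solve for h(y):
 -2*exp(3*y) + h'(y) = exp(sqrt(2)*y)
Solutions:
 h(y) = C1 + 2*exp(3*y)/3 + sqrt(2)*exp(sqrt(2)*y)/2


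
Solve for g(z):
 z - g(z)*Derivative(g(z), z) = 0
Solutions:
 g(z) = -sqrt(C1 + z^2)
 g(z) = sqrt(C1 + z^2)


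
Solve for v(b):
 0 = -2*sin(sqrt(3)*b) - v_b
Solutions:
 v(b) = C1 + 2*sqrt(3)*cos(sqrt(3)*b)/3


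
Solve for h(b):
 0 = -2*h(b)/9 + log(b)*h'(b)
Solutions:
 h(b) = C1*exp(2*li(b)/9)


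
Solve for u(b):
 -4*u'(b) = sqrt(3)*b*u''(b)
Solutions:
 u(b) = C1 + C2*b^(1 - 4*sqrt(3)/3)


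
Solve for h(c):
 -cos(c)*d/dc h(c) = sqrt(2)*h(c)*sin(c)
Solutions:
 h(c) = C1*cos(c)^(sqrt(2))


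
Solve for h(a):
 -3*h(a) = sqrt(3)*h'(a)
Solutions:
 h(a) = C1*exp(-sqrt(3)*a)


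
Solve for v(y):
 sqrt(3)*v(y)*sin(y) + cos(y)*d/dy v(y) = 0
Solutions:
 v(y) = C1*cos(y)^(sqrt(3))


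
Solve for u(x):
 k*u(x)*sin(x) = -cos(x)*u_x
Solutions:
 u(x) = C1*exp(k*log(cos(x)))


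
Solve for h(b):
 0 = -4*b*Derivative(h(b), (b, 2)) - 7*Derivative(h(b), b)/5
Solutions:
 h(b) = C1 + C2*b^(13/20)


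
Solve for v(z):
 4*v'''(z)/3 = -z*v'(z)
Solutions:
 v(z) = C1 + Integral(C2*airyai(-6^(1/3)*z/2) + C3*airybi(-6^(1/3)*z/2), z)


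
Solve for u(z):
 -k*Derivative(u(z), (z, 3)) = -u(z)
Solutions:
 u(z) = C1*exp(z*(1/k)^(1/3)) + C2*exp(z*(-1 + sqrt(3)*I)*(1/k)^(1/3)/2) + C3*exp(-z*(1 + sqrt(3)*I)*(1/k)^(1/3)/2)


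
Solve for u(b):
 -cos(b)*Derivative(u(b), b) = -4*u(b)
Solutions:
 u(b) = C1*(sin(b)^2 + 2*sin(b) + 1)/(sin(b)^2 - 2*sin(b) + 1)


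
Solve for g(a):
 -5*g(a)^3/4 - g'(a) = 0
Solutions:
 g(a) = -sqrt(2)*sqrt(-1/(C1 - 5*a))
 g(a) = sqrt(2)*sqrt(-1/(C1 - 5*a))


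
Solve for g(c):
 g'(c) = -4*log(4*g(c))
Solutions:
 Integral(1/(log(_y) + 2*log(2)), (_y, g(c)))/4 = C1 - c


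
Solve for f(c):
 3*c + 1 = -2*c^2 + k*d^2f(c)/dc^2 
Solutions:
 f(c) = C1 + C2*c + c^4/(6*k) + c^3/(2*k) + c^2/(2*k)


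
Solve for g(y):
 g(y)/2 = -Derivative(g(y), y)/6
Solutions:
 g(y) = C1*exp(-3*y)


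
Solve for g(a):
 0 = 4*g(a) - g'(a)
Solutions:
 g(a) = C1*exp(4*a)


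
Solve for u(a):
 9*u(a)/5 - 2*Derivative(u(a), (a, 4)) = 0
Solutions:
 u(a) = C1*exp(-10^(3/4)*sqrt(3)*a/10) + C2*exp(10^(3/4)*sqrt(3)*a/10) + C3*sin(10^(3/4)*sqrt(3)*a/10) + C4*cos(10^(3/4)*sqrt(3)*a/10)


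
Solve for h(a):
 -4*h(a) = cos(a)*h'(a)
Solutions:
 h(a) = C1*(sin(a)^2 - 2*sin(a) + 1)/(sin(a)^2 + 2*sin(a) + 1)


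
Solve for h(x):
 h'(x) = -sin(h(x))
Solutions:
 h(x) = -acos((-C1 - exp(2*x))/(C1 - exp(2*x))) + 2*pi
 h(x) = acos((-C1 - exp(2*x))/(C1 - exp(2*x)))


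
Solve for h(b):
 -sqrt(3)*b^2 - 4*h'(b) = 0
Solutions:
 h(b) = C1 - sqrt(3)*b^3/12


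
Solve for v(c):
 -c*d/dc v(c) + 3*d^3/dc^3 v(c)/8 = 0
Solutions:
 v(c) = C1 + Integral(C2*airyai(2*3^(2/3)*c/3) + C3*airybi(2*3^(2/3)*c/3), c)


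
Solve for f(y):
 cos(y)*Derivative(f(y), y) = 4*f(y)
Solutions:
 f(y) = C1*(sin(y)^2 + 2*sin(y) + 1)/(sin(y)^2 - 2*sin(y) + 1)


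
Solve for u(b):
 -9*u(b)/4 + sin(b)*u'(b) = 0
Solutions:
 u(b) = C1*(cos(b) - 1)^(9/8)/(cos(b) + 1)^(9/8)


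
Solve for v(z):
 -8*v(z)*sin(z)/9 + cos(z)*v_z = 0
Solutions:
 v(z) = C1/cos(z)^(8/9)


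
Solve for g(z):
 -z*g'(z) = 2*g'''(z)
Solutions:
 g(z) = C1 + Integral(C2*airyai(-2^(2/3)*z/2) + C3*airybi(-2^(2/3)*z/2), z)


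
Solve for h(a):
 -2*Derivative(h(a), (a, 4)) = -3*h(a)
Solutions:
 h(a) = C1*exp(-2^(3/4)*3^(1/4)*a/2) + C2*exp(2^(3/4)*3^(1/4)*a/2) + C3*sin(2^(3/4)*3^(1/4)*a/2) + C4*cos(2^(3/4)*3^(1/4)*a/2)


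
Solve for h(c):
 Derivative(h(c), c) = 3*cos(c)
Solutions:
 h(c) = C1 + 3*sin(c)


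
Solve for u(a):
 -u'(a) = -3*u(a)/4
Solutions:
 u(a) = C1*exp(3*a/4)


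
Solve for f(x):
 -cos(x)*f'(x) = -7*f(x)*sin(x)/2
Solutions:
 f(x) = C1/cos(x)^(7/2)


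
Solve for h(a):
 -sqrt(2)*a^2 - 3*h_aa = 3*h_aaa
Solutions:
 h(a) = C1 + C2*a + C3*exp(-a) - sqrt(2)*a^4/36 + sqrt(2)*a^3/9 - sqrt(2)*a^2/3


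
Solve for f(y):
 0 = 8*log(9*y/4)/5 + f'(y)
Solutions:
 f(y) = C1 - 8*y*log(y)/5 - 16*y*log(3)/5 + 8*y/5 + 16*y*log(2)/5


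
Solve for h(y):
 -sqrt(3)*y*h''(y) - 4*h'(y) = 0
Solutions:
 h(y) = C1 + C2*y^(1 - 4*sqrt(3)/3)


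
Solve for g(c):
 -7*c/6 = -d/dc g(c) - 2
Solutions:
 g(c) = C1 + 7*c^2/12 - 2*c


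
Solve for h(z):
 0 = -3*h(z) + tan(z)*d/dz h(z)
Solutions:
 h(z) = C1*sin(z)^3


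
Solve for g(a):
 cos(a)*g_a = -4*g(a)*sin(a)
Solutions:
 g(a) = C1*cos(a)^4


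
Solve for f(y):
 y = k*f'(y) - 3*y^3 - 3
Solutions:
 f(y) = C1 + 3*y^4/(4*k) + y^2/(2*k) + 3*y/k


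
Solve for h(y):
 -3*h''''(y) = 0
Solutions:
 h(y) = C1 + C2*y + C3*y^2 + C4*y^3


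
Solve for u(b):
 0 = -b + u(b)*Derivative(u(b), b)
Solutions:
 u(b) = -sqrt(C1 + b^2)
 u(b) = sqrt(C1 + b^2)


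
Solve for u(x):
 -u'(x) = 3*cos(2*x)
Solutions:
 u(x) = C1 - 3*sin(2*x)/2


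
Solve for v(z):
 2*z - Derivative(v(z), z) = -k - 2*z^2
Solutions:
 v(z) = C1 + k*z + 2*z^3/3 + z^2


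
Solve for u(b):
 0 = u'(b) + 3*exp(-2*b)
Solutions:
 u(b) = C1 + 3*exp(-2*b)/2


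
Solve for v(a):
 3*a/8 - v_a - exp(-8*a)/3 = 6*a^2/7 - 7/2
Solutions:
 v(a) = C1 - 2*a^3/7 + 3*a^2/16 + 7*a/2 + exp(-8*a)/24


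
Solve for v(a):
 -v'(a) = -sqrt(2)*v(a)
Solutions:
 v(a) = C1*exp(sqrt(2)*a)


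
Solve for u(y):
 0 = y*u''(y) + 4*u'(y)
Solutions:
 u(y) = C1 + C2/y^3


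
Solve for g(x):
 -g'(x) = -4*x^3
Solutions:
 g(x) = C1 + x^4


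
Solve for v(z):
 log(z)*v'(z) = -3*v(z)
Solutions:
 v(z) = C1*exp(-3*li(z))


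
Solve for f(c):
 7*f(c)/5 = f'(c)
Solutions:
 f(c) = C1*exp(7*c/5)


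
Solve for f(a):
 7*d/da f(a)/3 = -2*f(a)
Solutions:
 f(a) = C1*exp(-6*a/7)


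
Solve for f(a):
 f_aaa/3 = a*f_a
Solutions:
 f(a) = C1 + Integral(C2*airyai(3^(1/3)*a) + C3*airybi(3^(1/3)*a), a)


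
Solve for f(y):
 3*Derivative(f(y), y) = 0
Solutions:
 f(y) = C1


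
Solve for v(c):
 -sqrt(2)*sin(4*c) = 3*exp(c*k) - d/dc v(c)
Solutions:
 v(c) = C1 - sqrt(2)*cos(4*c)/4 + 3*exp(c*k)/k


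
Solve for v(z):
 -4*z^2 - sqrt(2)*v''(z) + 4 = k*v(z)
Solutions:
 v(z) = C1*exp(-2^(3/4)*z*sqrt(-k)/2) + C2*exp(2^(3/4)*z*sqrt(-k)/2) - 4*z^2/k + 4/k + 8*sqrt(2)/k^2


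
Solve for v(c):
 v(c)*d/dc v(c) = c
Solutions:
 v(c) = -sqrt(C1 + c^2)
 v(c) = sqrt(C1 + c^2)


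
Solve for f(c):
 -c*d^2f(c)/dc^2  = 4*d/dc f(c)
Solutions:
 f(c) = C1 + C2/c^3


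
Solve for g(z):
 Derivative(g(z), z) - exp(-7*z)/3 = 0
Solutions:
 g(z) = C1 - exp(-7*z)/21


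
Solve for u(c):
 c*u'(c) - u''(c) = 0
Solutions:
 u(c) = C1 + C2*erfi(sqrt(2)*c/2)


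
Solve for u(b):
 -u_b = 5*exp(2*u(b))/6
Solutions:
 u(b) = log(-1/(C1 - 5*b))/2 + log(3)/2
 u(b) = log(-sqrt(1/(C1 + 5*b))) + log(3)/2


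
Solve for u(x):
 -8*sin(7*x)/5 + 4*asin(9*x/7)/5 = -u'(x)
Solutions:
 u(x) = C1 - 4*x*asin(9*x/7)/5 - 4*sqrt(49 - 81*x^2)/45 - 8*cos(7*x)/35


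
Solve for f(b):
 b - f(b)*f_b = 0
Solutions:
 f(b) = -sqrt(C1 + b^2)
 f(b) = sqrt(C1 + b^2)


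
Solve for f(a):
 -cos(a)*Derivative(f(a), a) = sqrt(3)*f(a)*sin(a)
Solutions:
 f(a) = C1*cos(a)^(sqrt(3))


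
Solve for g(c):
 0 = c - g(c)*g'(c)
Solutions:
 g(c) = -sqrt(C1 + c^2)
 g(c) = sqrt(C1 + c^2)


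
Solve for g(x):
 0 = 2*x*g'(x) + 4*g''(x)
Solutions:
 g(x) = C1 + C2*erf(x/2)


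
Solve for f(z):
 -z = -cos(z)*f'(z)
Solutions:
 f(z) = C1 + Integral(z/cos(z), z)


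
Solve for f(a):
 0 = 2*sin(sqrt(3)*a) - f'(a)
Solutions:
 f(a) = C1 - 2*sqrt(3)*cos(sqrt(3)*a)/3


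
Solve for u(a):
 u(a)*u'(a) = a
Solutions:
 u(a) = -sqrt(C1 + a^2)
 u(a) = sqrt(C1 + a^2)


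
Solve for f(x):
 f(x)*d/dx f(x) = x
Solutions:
 f(x) = -sqrt(C1 + x^2)
 f(x) = sqrt(C1 + x^2)


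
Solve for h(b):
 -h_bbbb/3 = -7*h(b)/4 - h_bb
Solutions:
 h(b) = C1*exp(-sqrt(2)*b*sqrt(3 + sqrt(30))/2) + C2*exp(sqrt(2)*b*sqrt(3 + sqrt(30))/2) + C3*sin(sqrt(2)*b*sqrt(-3 + sqrt(30))/2) + C4*cos(sqrt(2)*b*sqrt(-3 + sqrt(30))/2)


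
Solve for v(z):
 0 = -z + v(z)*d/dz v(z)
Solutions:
 v(z) = -sqrt(C1 + z^2)
 v(z) = sqrt(C1 + z^2)


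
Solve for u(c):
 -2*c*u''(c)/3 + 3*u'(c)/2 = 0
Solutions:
 u(c) = C1 + C2*c^(13/4)


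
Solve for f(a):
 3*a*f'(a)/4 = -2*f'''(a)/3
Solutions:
 f(a) = C1 + Integral(C2*airyai(-3^(2/3)*a/2) + C3*airybi(-3^(2/3)*a/2), a)


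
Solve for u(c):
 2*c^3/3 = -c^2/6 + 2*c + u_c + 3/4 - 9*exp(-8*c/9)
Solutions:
 u(c) = C1 + c^4/6 + c^3/18 - c^2 - 3*c/4 - 81*exp(-8*c/9)/8


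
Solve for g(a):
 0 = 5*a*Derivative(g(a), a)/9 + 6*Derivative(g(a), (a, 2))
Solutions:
 g(a) = C1 + C2*erf(sqrt(15)*a/18)


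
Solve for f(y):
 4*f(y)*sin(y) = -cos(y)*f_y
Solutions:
 f(y) = C1*cos(y)^4


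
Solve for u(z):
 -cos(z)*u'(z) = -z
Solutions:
 u(z) = C1 + Integral(z/cos(z), z)


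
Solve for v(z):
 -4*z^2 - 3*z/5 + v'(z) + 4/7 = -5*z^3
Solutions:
 v(z) = C1 - 5*z^4/4 + 4*z^3/3 + 3*z^2/10 - 4*z/7


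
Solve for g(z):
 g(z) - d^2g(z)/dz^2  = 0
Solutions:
 g(z) = C1*exp(-z) + C2*exp(z)


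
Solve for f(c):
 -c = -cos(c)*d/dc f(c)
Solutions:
 f(c) = C1 + Integral(c/cos(c), c)


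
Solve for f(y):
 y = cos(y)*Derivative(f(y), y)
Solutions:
 f(y) = C1 + Integral(y/cos(y), y)


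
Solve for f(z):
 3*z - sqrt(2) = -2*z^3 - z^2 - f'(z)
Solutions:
 f(z) = C1 - z^4/2 - z^3/3 - 3*z^2/2 + sqrt(2)*z


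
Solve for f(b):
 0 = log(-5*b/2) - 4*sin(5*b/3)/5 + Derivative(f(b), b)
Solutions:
 f(b) = C1 - b*log(-b) - b*log(5) + b*log(2) + b - 12*cos(5*b/3)/25


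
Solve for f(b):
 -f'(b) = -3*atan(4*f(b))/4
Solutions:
 Integral(1/atan(4*_y), (_y, f(b))) = C1 + 3*b/4


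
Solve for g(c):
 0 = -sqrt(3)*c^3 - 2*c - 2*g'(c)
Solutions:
 g(c) = C1 - sqrt(3)*c^4/8 - c^2/2


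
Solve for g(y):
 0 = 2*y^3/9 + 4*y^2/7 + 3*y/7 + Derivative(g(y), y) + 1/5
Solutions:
 g(y) = C1 - y^4/18 - 4*y^3/21 - 3*y^2/14 - y/5


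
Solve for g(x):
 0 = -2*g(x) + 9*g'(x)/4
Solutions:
 g(x) = C1*exp(8*x/9)


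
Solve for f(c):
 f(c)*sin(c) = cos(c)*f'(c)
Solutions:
 f(c) = C1/cos(c)


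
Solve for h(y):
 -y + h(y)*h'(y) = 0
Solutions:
 h(y) = -sqrt(C1 + y^2)
 h(y) = sqrt(C1 + y^2)


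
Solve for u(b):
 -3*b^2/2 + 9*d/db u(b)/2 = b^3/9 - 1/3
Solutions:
 u(b) = C1 + b^4/162 + b^3/9 - 2*b/27


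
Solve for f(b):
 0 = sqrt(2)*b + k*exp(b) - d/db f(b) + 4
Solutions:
 f(b) = C1 + sqrt(2)*b^2/2 + 4*b + k*exp(b)


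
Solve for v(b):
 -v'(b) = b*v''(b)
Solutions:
 v(b) = C1 + C2*log(b)


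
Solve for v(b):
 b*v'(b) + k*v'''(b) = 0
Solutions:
 v(b) = C1 + Integral(C2*airyai(b*(-1/k)^(1/3)) + C3*airybi(b*(-1/k)^(1/3)), b)


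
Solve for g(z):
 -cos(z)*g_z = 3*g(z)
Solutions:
 g(z) = C1*(sin(z) - 1)^(3/2)/(sin(z) + 1)^(3/2)


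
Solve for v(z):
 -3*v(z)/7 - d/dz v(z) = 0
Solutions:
 v(z) = C1*exp(-3*z/7)


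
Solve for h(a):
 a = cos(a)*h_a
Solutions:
 h(a) = C1 + Integral(a/cos(a), a)


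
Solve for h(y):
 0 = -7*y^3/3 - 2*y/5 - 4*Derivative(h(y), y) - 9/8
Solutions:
 h(y) = C1 - 7*y^4/48 - y^2/20 - 9*y/32


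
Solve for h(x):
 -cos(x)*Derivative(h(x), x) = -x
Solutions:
 h(x) = C1 + Integral(x/cos(x), x)


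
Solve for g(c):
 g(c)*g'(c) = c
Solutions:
 g(c) = -sqrt(C1 + c^2)
 g(c) = sqrt(C1 + c^2)


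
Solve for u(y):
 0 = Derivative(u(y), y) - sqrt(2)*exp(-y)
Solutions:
 u(y) = C1 - sqrt(2)*exp(-y)


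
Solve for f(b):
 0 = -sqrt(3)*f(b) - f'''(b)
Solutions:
 f(b) = C3*exp(-3^(1/6)*b) + (C1*sin(3^(2/3)*b/2) + C2*cos(3^(2/3)*b/2))*exp(3^(1/6)*b/2)


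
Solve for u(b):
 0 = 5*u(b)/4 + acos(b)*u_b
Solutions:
 u(b) = C1*exp(-5*Integral(1/acos(b), b)/4)


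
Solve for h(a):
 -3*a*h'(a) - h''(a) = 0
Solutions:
 h(a) = C1 + C2*erf(sqrt(6)*a/2)


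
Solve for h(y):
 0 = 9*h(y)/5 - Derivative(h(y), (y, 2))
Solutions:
 h(y) = C1*exp(-3*sqrt(5)*y/5) + C2*exp(3*sqrt(5)*y/5)


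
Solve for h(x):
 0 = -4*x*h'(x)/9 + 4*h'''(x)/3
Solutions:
 h(x) = C1 + Integral(C2*airyai(3^(2/3)*x/3) + C3*airybi(3^(2/3)*x/3), x)


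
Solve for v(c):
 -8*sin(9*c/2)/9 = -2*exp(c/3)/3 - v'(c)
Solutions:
 v(c) = C1 - 2*exp(c/3) - 16*cos(9*c/2)/81


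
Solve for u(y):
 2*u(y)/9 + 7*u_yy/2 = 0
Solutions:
 u(y) = C1*sin(2*sqrt(7)*y/21) + C2*cos(2*sqrt(7)*y/21)


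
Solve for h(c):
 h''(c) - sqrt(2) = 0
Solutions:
 h(c) = C1 + C2*c + sqrt(2)*c^2/2


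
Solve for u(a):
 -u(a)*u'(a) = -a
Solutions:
 u(a) = -sqrt(C1 + a^2)
 u(a) = sqrt(C1 + a^2)


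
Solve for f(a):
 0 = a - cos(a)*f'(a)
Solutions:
 f(a) = C1 + Integral(a/cos(a), a)


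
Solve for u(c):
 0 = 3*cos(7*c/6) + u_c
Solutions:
 u(c) = C1 - 18*sin(7*c/6)/7


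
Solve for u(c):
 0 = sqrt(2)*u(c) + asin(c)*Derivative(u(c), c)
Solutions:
 u(c) = C1*exp(-sqrt(2)*Integral(1/asin(c), c))


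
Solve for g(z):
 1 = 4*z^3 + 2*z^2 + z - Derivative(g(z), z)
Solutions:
 g(z) = C1 + z^4 + 2*z^3/3 + z^2/2 - z


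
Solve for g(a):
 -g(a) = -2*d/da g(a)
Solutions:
 g(a) = C1*exp(a/2)


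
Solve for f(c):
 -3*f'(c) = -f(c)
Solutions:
 f(c) = C1*exp(c/3)


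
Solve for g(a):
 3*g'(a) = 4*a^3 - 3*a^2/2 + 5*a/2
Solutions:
 g(a) = C1 + a^4/3 - a^3/6 + 5*a^2/12


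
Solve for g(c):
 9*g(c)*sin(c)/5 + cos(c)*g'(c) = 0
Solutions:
 g(c) = C1*cos(c)^(9/5)


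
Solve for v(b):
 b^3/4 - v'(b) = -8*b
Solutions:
 v(b) = C1 + b^4/16 + 4*b^2


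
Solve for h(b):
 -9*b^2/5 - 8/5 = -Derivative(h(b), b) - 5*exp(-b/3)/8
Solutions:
 h(b) = C1 + 3*b^3/5 + 8*b/5 + 15*exp(-b/3)/8


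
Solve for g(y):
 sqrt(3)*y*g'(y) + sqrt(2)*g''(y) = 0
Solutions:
 g(y) = C1 + C2*erf(6^(1/4)*y/2)


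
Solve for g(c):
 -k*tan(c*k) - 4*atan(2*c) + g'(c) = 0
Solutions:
 g(c) = C1 + 4*c*atan(2*c) + k*Piecewise((-log(cos(c*k))/k, Ne(k, 0)), (0, True)) - log(4*c^2 + 1)


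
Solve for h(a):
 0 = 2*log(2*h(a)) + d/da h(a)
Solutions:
 Integral(1/(log(_y) + log(2)), (_y, h(a)))/2 = C1 - a


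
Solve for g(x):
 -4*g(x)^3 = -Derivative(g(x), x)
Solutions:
 g(x) = -sqrt(2)*sqrt(-1/(C1 + 4*x))/2
 g(x) = sqrt(2)*sqrt(-1/(C1 + 4*x))/2


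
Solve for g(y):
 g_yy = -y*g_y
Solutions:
 g(y) = C1 + C2*erf(sqrt(2)*y/2)


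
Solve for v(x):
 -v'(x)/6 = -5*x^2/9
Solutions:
 v(x) = C1 + 10*x^3/9


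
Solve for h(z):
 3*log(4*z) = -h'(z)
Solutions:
 h(z) = C1 - 3*z*log(z) - z*log(64) + 3*z


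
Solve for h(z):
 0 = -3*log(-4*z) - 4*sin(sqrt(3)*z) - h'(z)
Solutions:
 h(z) = C1 - 3*z*log(-z) - 6*z*log(2) + 3*z + 4*sqrt(3)*cos(sqrt(3)*z)/3


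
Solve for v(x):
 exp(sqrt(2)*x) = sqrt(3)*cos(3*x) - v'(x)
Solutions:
 v(x) = C1 - sqrt(2)*exp(sqrt(2)*x)/2 + sqrt(3)*sin(3*x)/3


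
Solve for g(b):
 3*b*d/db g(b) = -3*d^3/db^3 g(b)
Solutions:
 g(b) = C1 + Integral(C2*airyai(-b) + C3*airybi(-b), b)


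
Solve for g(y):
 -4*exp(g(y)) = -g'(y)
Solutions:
 g(y) = log(-1/(C1 + 4*y))


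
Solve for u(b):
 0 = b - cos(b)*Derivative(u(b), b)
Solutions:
 u(b) = C1 + Integral(b/cos(b), b)


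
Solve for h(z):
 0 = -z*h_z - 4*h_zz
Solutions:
 h(z) = C1 + C2*erf(sqrt(2)*z/4)


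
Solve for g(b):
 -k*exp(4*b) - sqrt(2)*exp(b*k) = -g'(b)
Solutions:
 g(b) = C1 + k*exp(4*b)/4 + sqrt(2)*exp(b*k)/k


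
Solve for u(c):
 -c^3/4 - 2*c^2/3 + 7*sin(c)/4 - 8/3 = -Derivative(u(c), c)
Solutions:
 u(c) = C1 + c^4/16 + 2*c^3/9 + 8*c/3 + 7*cos(c)/4


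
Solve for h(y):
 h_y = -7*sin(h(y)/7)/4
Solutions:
 7*y/4 + 7*log(cos(h(y)/7) - 1)/2 - 7*log(cos(h(y)/7) + 1)/2 = C1


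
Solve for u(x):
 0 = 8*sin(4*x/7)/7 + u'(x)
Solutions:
 u(x) = C1 + 2*cos(4*x/7)


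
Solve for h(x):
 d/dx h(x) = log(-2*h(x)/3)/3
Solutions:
 -3*Integral(1/(log(-_y) - log(3) + log(2)), (_y, h(x))) = C1 - x


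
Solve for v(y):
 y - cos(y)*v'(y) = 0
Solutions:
 v(y) = C1 + Integral(y/cos(y), y)


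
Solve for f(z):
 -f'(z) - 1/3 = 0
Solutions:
 f(z) = C1 - z/3


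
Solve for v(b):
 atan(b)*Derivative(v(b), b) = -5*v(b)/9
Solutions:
 v(b) = C1*exp(-5*Integral(1/atan(b), b)/9)


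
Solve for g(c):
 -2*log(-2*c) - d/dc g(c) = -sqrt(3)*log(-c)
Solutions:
 g(c) = C1 + c*(-2 + sqrt(3))*log(-c) + c*(-sqrt(3) - 2*log(2) + 2)


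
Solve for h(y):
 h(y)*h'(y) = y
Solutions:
 h(y) = -sqrt(C1 + y^2)
 h(y) = sqrt(C1 + y^2)


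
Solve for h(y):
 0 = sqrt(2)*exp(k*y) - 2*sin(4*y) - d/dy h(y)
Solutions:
 h(y) = C1 + cos(4*y)/2 + sqrt(2)*exp(k*y)/k


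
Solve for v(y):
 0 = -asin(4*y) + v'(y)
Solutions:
 v(y) = C1 + y*asin(4*y) + sqrt(1 - 16*y^2)/4


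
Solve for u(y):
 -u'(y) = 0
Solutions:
 u(y) = C1


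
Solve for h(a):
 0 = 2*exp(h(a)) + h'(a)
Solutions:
 h(a) = log(1/(C1 + 2*a))


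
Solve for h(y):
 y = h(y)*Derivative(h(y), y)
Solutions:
 h(y) = -sqrt(C1 + y^2)
 h(y) = sqrt(C1 + y^2)


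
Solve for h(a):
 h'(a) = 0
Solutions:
 h(a) = C1


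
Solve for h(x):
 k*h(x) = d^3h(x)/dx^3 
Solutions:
 h(x) = C1*exp(k^(1/3)*x) + C2*exp(k^(1/3)*x*(-1 + sqrt(3)*I)/2) + C3*exp(-k^(1/3)*x*(1 + sqrt(3)*I)/2)


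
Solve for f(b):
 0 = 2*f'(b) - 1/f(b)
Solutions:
 f(b) = -sqrt(C1 + b)
 f(b) = sqrt(C1 + b)


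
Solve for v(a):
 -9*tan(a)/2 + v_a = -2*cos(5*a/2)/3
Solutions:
 v(a) = C1 - 9*log(cos(a))/2 - 4*sin(5*a/2)/15


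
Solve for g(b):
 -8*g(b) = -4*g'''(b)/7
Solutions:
 g(b) = C3*exp(14^(1/3)*b) + (C1*sin(14^(1/3)*sqrt(3)*b/2) + C2*cos(14^(1/3)*sqrt(3)*b/2))*exp(-14^(1/3)*b/2)


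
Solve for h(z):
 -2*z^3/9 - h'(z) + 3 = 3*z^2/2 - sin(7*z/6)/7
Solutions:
 h(z) = C1 - z^4/18 - z^3/2 + 3*z - 6*cos(7*z/6)/49


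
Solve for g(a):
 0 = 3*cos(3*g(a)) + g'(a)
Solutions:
 g(a) = -asin((C1 + exp(18*a))/(C1 - exp(18*a)))/3 + pi/3
 g(a) = asin((C1 + exp(18*a))/(C1 - exp(18*a)))/3


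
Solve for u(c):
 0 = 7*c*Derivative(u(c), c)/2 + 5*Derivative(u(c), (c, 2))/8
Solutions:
 u(c) = C1 + C2*erf(sqrt(70)*c/5)


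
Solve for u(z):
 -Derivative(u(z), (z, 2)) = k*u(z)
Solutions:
 u(z) = C1*exp(-z*sqrt(-k)) + C2*exp(z*sqrt(-k))


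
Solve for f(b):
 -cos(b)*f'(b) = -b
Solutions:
 f(b) = C1 + Integral(b/cos(b), b)


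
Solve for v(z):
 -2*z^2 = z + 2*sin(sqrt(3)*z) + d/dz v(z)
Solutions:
 v(z) = C1 - 2*z^3/3 - z^2/2 + 2*sqrt(3)*cos(sqrt(3)*z)/3


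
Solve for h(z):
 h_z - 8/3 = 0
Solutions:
 h(z) = C1 + 8*z/3


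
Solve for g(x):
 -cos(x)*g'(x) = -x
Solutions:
 g(x) = C1 + Integral(x/cos(x), x)


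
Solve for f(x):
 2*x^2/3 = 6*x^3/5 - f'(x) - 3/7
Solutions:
 f(x) = C1 + 3*x^4/10 - 2*x^3/9 - 3*x/7


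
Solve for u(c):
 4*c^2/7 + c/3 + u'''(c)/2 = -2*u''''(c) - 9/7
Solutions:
 u(c) = C1 + C2*c + C3*c^2 + C4*exp(-c/4) - 2*c^5/105 + 89*c^4/252 - 383*c^3/63


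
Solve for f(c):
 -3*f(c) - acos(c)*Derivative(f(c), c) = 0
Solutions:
 f(c) = C1*exp(-3*Integral(1/acos(c), c))


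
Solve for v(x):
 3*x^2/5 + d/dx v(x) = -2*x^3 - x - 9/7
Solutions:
 v(x) = C1 - x^4/2 - x^3/5 - x^2/2 - 9*x/7


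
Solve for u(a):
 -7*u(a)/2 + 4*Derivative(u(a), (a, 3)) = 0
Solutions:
 u(a) = C3*exp(7^(1/3)*a/2) + (C1*sin(sqrt(3)*7^(1/3)*a/4) + C2*cos(sqrt(3)*7^(1/3)*a/4))*exp(-7^(1/3)*a/4)


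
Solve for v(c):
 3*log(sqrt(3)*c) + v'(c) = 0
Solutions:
 v(c) = C1 - 3*c*log(c) - 3*c*log(3)/2 + 3*c


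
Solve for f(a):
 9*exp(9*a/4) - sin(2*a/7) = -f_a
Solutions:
 f(a) = C1 - 4*exp(9*a/4) - 7*cos(2*a/7)/2


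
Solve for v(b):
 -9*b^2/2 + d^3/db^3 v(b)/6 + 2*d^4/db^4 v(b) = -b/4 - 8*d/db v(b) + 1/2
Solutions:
 v(b) = C1 + C2*exp(b*(-2 + (432*sqrt(46657) + 93313)^(-1/3) + (432*sqrt(46657) + 93313)^(1/3))/72)*sin(sqrt(3)*b*(-(432*sqrt(46657) + 93313)^(1/3) + (432*sqrt(46657) + 93313)^(-1/3))/72) + C3*exp(b*(-2 + (432*sqrt(46657) + 93313)^(-1/3) + (432*sqrt(46657) + 93313)^(1/3))/72)*cos(sqrt(3)*b*(-(432*sqrt(46657) + 93313)^(1/3) + (432*sqrt(46657) + 93313)^(-1/3))/72) + C4*exp(-b*((432*sqrt(46657) + 93313)^(-1/3) + 1 + (432*sqrt(46657) + 93313)^(1/3))/36) + 3*b^3/16 - b^2/64 + 5*b/128


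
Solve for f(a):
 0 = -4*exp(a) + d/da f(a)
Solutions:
 f(a) = C1 + 4*exp(a)


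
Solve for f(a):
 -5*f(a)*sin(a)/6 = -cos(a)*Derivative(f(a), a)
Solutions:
 f(a) = C1/cos(a)^(5/6)


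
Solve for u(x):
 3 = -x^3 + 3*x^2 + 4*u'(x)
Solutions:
 u(x) = C1 + x^4/16 - x^3/4 + 3*x/4


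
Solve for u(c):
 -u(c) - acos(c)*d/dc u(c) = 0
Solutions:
 u(c) = C1*exp(-Integral(1/acos(c), c))


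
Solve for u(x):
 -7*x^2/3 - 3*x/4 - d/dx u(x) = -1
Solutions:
 u(x) = C1 - 7*x^3/9 - 3*x^2/8 + x


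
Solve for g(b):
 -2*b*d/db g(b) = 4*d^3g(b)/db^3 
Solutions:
 g(b) = C1 + Integral(C2*airyai(-2^(2/3)*b/2) + C3*airybi(-2^(2/3)*b/2), b)


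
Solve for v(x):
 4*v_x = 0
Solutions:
 v(x) = C1


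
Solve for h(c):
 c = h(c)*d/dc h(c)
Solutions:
 h(c) = -sqrt(C1 + c^2)
 h(c) = sqrt(C1 + c^2)


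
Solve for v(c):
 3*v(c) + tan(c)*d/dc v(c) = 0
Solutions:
 v(c) = C1/sin(c)^3


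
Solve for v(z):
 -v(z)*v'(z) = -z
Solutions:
 v(z) = -sqrt(C1 + z^2)
 v(z) = sqrt(C1 + z^2)


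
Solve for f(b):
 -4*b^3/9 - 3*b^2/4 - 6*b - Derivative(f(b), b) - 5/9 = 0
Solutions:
 f(b) = C1 - b^4/9 - b^3/4 - 3*b^2 - 5*b/9


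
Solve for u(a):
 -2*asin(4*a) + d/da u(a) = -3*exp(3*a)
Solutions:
 u(a) = C1 + 2*a*asin(4*a) + sqrt(1 - 16*a^2)/2 - exp(3*a)


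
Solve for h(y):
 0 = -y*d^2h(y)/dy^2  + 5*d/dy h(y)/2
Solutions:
 h(y) = C1 + C2*y^(7/2)


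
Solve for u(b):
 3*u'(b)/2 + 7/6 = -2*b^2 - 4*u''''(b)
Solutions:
 u(b) = C1 + C4*exp(-3^(1/3)*b/2) - 4*b^3/9 - 7*b/9 + (C2*sin(3^(5/6)*b/4) + C3*cos(3^(5/6)*b/4))*exp(3^(1/3)*b/4)


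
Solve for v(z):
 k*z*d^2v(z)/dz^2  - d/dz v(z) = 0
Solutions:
 v(z) = C1 + z^(((re(k) + 1)*re(k) + im(k)^2)/(re(k)^2 + im(k)^2))*(C2*sin(log(z)*Abs(im(k))/(re(k)^2 + im(k)^2)) + C3*cos(log(z)*im(k)/(re(k)^2 + im(k)^2)))


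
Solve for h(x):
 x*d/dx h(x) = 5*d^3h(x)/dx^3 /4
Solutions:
 h(x) = C1 + Integral(C2*airyai(10^(2/3)*x/5) + C3*airybi(10^(2/3)*x/5), x)


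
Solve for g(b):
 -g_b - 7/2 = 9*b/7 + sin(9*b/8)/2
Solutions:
 g(b) = C1 - 9*b^2/14 - 7*b/2 + 4*cos(9*b/8)/9


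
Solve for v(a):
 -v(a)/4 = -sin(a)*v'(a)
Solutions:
 v(a) = C1*(cos(a) - 1)^(1/8)/(cos(a) + 1)^(1/8)


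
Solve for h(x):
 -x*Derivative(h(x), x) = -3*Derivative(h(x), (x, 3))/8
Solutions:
 h(x) = C1 + Integral(C2*airyai(2*3^(2/3)*x/3) + C3*airybi(2*3^(2/3)*x/3), x)


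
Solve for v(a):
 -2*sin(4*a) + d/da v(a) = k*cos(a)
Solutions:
 v(a) = C1 + k*sin(a) - cos(4*a)/2


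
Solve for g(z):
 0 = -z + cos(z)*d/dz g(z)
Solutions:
 g(z) = C1 + Integral(z/cos(z), z)


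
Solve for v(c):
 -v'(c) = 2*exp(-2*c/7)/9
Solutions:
 v(c) = C1 + 7*exp(-2*c/7)/9


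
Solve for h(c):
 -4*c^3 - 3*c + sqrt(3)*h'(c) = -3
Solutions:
 h(c) = C1 + sqrt(3)*c^4/3 + sqrt(3)*c^2/2 - sqrt(3)*c


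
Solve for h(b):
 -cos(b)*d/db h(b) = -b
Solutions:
 h(b) = C1 + Integral(b/cos(b), b)


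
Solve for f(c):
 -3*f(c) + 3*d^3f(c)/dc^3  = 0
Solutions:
 f(c) = C3*exp(c) + (C1*sin(sqrt(3)*c/2) + C2*cos(sqrt(3)*c/2))*exp(-c/2)


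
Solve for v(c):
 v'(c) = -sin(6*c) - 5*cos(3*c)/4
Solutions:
 v(c) = C1 - 5*sin(3*c)/12 + cos(6*c)/6


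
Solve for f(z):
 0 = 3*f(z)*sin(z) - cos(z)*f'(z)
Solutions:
 f(z) = C1/cos(z)^3


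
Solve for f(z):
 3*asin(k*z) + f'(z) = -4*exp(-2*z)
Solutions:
 f(z) = C1 - Piecewise((3*z*asin(k*z) - 2*exp(-2*z) + 3*sqrt(-k^2*z^2 + 1)/k, Ne(k, 0)), (-2*exp(-2*z), True))


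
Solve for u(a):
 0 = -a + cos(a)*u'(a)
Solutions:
 u(a) = C1 + Integral(a/cos(a), a)


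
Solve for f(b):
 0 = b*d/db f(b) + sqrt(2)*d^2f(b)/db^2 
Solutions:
 f(b) = C1 + C2*erf(2^(1/4)*b/2)


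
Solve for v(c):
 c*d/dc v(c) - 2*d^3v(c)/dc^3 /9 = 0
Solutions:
 v(c) = C1 + Integral(C2*airyai(6^(2/3)*c/2) + C3*airybi(6^(2/3)*c/2), c)


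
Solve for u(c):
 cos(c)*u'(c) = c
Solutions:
 u(c) = C1 + Integral(c/cos(c), c)


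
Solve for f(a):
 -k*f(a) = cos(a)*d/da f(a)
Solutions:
 f(a) = C1*exp(k*(log(sin(a) - 1) - log(sin(a) + 1))/2)


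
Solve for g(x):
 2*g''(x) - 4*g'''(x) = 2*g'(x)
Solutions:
 g(x) = C1 + (C2*sin(sqrt(7)*x/4) + C3*cos(sqrt(7)*x/4))*exp(x/4)


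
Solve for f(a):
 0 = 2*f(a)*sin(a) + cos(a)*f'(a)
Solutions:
 f(a) = C1*cos(a)^2


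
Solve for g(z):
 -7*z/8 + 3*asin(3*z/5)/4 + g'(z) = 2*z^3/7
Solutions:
 g(z) = C1 + z^4/14 + 7*z^2/16 - 3*z*asin(3*z/5)/4 - sqrt(25 - 9*z^2)/4


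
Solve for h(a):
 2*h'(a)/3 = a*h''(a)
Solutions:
 h(a) = C1 + C2*a^(5/3)


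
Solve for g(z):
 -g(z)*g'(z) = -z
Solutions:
 g(z) = -sqrt(C1 + z^2)
 g(z) = sqrt(C1 + z^2)


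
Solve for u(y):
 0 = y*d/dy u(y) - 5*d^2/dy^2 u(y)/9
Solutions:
 u(y) = C1 + C2*erfi(3*sqrt(10)*y/10)


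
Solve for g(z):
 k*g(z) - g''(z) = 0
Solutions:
 g(z) = C1*exp(-sqrt(k)*z) + C2*exp(sqrt(k)*z)


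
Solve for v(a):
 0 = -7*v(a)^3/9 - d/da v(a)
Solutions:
 v(a) = -3*sqrt(2)*sqrt(-1/(C1 - 7*a))/2
 v(a) = 3*sqrt(2)*sqrt(-1/(C1 - 7*a))/2


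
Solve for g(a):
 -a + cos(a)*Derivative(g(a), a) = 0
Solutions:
 g(a) = C1 + Integral(a/cos(a), a)


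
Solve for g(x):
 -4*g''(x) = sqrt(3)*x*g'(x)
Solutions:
 g(x) = C1 + C2*erf(sqrt(2)*3^(1/4)*x/4)


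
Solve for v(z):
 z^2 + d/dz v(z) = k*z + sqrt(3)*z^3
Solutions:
 v(z) = C1 + k*z^2/2 + sqrt(3)*z^4/4 - z^3/3


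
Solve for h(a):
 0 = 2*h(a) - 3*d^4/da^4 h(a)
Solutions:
 h(a) = C1*exp(-2^(1/4)*3^(3/4)*a/3) + C2*exp(2^(1/4)*3^(3/4)*a/3) + C3*sin(2^(1/4)*3^(3/4)*a/3) + C4*cos(2^(1/4)*3^(3/4)*a/3)


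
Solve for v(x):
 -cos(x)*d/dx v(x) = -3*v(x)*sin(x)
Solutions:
 v(x) = C1/cos(x)^3


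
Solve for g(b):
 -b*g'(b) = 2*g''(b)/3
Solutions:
 g(b) = C1 + C2*erf(sqrt(3)*b/2)


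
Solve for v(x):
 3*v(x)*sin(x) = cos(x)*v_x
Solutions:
 v(x) = C1/cos(x)^3


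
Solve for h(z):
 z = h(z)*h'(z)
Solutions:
 h(z) = -sqrt(C1 + z^2)
 h(z) = sqrt(C1 + z^2)


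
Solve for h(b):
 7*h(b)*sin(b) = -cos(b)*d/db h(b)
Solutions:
 h(b) = C1*cos(b)^7


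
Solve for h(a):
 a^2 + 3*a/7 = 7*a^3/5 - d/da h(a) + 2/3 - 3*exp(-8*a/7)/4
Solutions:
 h(a) = C1 + 7*a^4/20 - a^3/3 - 3*a^2/14 + 2*a/3 + 21*exp(-8*a/7)/32


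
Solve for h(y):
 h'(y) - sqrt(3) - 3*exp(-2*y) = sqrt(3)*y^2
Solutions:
 h(y) = C1 + sqrt(3)*y^3/3 + sqrt(3)*y - 3*exp(-2*y)/2


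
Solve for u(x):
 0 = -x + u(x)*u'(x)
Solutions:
 u(x) = -sqrt(C1 + x^2)
 u(x) = sqrt(C1 + x^2)


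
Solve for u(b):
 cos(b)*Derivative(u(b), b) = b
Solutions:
 u(b) = C1 + Integral(b/cos(b), b)


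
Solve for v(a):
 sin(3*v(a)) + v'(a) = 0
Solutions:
 v(a) = -acos((-C1 - exp(6*a))/(C1 - exp(6*a)))/3 + 2*pi/3
 v(a) = acos((-C1 - exp(6*a))/(C1 - exp(6*a)))/3


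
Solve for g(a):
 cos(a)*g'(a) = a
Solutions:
 g(a) = C1 + Integral(a/cos(a), a)


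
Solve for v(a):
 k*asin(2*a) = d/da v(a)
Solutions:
 v(a) = C1 + k*(a*asin(2*a) + sqrt(1 - 4*a^2)/2)


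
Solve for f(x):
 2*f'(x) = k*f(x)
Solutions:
 f(x) = C1*exp(k*x/2)


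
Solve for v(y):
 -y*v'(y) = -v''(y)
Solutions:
 v(y) = C1 + C2*erfi(sqrt(2)*y/2)


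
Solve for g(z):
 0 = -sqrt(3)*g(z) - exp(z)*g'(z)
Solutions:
 g(z) = C1*exp(sqrt(3)*exp(-z))


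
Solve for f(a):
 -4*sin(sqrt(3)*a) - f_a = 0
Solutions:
 f(a) = C1 + 4*sqrt(3)*cos(sqrt(3)*a)/3


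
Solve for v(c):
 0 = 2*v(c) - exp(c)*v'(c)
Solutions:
 v(c) = C1*exp(-2*exp(-c))


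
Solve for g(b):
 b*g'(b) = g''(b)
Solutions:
 g(b) = C1 + C2*erfi(sqrt(2)*b/2)
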